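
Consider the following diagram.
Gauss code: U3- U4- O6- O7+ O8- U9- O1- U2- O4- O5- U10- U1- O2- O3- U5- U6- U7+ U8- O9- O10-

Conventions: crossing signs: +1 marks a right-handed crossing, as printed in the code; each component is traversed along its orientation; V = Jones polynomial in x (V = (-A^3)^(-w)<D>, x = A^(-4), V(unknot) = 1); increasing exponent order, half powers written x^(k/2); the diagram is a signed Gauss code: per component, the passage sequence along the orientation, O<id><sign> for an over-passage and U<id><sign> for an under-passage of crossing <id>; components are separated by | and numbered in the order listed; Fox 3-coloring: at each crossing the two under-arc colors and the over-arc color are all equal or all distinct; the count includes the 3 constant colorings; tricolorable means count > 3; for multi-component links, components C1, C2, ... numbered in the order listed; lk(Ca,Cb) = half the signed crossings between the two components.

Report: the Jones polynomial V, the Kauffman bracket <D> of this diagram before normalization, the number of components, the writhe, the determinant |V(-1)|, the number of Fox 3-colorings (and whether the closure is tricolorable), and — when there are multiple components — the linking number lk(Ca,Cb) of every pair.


Jones polynomial: V(x) = -x^-8 + x^-5 + x^-3
<D> = A^-12 + A^-4 - A^8; writhe -8
components 1, writhe -8 (10 crossings)
3-colorings: 9 of 3^10, det 3 — tricolorable
note: det 3 = |V(-1)|; divisible by 3, so tricolorable


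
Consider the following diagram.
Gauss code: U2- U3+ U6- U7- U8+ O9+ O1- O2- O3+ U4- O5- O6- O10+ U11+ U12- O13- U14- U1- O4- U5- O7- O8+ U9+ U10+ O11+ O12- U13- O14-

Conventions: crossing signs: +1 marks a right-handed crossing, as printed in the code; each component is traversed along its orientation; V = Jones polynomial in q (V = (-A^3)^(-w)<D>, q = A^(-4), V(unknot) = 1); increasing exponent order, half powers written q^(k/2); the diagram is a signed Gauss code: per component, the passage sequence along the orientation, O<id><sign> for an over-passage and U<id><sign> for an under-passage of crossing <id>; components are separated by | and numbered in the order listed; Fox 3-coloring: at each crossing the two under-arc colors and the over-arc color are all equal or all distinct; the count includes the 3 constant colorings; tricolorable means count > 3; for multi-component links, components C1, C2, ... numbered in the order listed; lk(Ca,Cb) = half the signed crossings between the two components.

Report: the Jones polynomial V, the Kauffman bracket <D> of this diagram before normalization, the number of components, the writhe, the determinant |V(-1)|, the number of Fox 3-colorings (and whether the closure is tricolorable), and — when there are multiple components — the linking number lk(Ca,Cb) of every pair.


V = -q^-6 + q^-5 - q^-4 + 2q^-3 - q^-2 + q^-1
<D> = A^-8 - A^-4 + 2 - A^4 + A^8 - A^12 (w = -4)
1 component over 14 crossings, w = -4
3 Fox colorings among 3^14, |V(-1)| = 7: not tricolorable
why: w = -4 shifts under R1 moves; the (-A^3)^(4) factor cancels that in V


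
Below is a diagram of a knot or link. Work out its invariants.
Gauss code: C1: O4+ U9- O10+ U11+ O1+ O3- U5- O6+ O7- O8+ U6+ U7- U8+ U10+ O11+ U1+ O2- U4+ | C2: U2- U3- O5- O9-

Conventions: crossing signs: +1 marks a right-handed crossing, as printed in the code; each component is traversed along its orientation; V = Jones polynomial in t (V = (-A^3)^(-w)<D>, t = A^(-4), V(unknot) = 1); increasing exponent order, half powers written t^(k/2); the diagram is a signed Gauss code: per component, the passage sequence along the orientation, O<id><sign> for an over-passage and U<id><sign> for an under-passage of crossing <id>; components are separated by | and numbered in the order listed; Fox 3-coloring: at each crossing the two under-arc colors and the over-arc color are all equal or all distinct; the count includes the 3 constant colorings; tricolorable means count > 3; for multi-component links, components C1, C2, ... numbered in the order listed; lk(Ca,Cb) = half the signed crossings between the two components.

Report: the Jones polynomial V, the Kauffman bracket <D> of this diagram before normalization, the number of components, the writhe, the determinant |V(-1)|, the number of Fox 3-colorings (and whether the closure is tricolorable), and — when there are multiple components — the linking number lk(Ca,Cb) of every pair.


V(t) = -t^(-7/2) - t^(-3/2) - t^(1/2) + t^(3/2)
bracket: -A^-3 + A + A^9 + A^17, w = +1
2 components, writhe +1, over 11 crossings
lk(C1,C2) = -2
det 4, colorings 3 of 3^11 — not tricolorable
observation: |V(-1)| = 4: so not tricolorable, since 3 does not divide 4


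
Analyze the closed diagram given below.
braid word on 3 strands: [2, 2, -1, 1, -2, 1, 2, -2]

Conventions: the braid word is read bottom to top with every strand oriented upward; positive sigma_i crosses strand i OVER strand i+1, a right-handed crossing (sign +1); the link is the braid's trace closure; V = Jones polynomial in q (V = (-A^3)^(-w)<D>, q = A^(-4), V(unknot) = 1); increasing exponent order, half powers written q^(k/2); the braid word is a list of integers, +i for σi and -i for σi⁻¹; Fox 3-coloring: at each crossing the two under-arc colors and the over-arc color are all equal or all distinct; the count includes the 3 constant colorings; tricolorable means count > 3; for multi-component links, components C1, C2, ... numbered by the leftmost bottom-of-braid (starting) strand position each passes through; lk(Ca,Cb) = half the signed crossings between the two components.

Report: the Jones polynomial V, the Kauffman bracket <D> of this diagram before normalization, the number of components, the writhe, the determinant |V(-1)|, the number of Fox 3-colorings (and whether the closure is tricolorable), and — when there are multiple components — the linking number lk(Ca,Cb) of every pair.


V(q) = 1
bracket: A^6, w = +2
1 component, writhe +2, over 8 crossings
det 1, colorings 3 of 3^8 — not tricolorable
observation: w = +2 (over 8 crossings) is diagram-only; (-A^3)^(-2) removes it from V


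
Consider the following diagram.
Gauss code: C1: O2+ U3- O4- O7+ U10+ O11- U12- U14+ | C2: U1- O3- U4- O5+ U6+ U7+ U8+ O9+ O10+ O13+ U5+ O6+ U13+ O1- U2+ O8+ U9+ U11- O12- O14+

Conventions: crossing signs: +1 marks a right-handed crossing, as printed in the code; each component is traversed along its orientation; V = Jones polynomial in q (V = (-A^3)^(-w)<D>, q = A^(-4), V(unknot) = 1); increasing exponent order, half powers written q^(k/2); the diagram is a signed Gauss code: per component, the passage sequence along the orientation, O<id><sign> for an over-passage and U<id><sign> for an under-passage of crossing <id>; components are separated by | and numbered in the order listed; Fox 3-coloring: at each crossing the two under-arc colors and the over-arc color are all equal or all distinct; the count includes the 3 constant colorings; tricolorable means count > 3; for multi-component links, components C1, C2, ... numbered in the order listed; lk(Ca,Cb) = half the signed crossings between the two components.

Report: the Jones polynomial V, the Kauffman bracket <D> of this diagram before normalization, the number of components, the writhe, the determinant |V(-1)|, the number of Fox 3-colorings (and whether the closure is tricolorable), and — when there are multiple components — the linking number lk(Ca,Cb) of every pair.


V(q) = -2q^(1/2) + 2q^(3/2) - 3q^(5/2) + 2q^(7/2) - 3q^(9/2) + 2q^(11/2) - q^(13/2) + q^(15/2)
bracket: A^-18 - A^-14 + 2A^-10 - 3A^-6 + 2A^-2 - 3A^2 + 2A^6 - 2A^10, w = +4
2 components, writhe +4, over 14 crossings
lk(C1,C2) = 0
det 16, colorings 3 of 3^14 — not tricolorable
observation: span 7 respects span(V) <= c + mu - 1 = 15 for this 2-component diagram


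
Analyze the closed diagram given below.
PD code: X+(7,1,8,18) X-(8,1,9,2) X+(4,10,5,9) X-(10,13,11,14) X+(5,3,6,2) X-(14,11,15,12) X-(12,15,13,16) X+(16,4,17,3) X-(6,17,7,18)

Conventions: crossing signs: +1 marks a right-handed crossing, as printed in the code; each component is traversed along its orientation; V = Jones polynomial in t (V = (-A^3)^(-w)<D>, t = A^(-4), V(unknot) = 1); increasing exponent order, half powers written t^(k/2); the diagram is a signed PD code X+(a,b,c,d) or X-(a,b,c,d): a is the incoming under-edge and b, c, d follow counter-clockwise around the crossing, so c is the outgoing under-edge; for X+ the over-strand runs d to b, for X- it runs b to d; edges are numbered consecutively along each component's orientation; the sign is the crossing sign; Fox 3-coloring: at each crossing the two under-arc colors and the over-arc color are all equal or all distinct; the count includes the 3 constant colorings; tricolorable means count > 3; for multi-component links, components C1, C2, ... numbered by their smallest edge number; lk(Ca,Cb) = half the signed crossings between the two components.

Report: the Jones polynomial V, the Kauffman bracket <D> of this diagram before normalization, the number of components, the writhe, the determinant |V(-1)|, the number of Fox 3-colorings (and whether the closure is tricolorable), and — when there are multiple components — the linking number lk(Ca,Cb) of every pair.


V(t) = -t^-4 + t^-3 + t^-1
bracket: -A - A^9 + A^13, w = -1
1 component, writhe -1, over 9 crossings
det 3, colorings 9 of 3^9 — tricolorable
observation: det 3 = |V(-1)|; divisible by 3, so tricolorable


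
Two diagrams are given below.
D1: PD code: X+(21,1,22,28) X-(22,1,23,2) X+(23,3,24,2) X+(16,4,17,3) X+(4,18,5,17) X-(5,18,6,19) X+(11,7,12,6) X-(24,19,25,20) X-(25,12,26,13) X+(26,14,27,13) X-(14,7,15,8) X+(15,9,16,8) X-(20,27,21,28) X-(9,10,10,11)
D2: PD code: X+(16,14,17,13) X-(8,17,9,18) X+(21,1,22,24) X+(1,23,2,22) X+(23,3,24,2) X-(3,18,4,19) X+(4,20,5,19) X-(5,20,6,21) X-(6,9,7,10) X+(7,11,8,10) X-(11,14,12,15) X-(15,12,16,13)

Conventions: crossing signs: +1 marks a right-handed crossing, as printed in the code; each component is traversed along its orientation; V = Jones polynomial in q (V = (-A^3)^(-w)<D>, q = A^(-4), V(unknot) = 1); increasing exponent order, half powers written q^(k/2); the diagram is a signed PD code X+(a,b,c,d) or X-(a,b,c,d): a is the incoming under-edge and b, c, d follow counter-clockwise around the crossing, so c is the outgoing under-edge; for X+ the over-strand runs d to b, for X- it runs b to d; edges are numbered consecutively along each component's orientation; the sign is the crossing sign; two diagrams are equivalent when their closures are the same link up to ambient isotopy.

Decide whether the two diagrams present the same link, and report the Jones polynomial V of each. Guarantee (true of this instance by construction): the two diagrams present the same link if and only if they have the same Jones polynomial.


equivalent: no
V(D1) = 1  (w 0, c 14, <D> = 1)
V(D2) = q + q^3 - q^4  [12 crossings, <D> = -A^-16 + A^-12 + A^-4, w = 0]
key observation: 2 values of V(q) split the 2 diagrams


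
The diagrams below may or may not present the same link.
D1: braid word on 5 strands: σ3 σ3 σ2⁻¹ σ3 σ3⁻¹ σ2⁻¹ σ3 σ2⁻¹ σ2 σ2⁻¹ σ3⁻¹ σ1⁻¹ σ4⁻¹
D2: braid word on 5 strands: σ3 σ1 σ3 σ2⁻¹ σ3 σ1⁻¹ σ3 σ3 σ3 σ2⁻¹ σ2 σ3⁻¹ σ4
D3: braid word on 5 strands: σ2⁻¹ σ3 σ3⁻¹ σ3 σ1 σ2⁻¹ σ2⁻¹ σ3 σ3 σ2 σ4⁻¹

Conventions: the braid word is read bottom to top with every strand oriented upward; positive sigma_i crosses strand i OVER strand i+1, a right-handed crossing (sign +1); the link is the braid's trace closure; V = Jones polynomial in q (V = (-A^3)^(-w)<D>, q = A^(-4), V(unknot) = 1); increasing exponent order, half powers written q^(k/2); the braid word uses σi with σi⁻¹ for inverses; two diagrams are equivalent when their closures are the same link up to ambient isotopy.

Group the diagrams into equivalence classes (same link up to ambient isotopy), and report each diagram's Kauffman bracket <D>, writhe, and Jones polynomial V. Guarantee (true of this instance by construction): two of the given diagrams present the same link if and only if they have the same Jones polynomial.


equivalence classes: {D1} | {D2} | {D3}
D1 (bracket A^-15 - A^-11 + 2A^-7 - A^-3 + 2A - A^5; 13 crossings at w = -3): V = q^(-7/2) - 2q^(-5/2) + q^(-3/2) - 2q^(-1/2) + q^(1/2) - q^(3/2)
D2 (bracket -A^-15 + A + A^5 + A^9; 13 crossings at w = +5): V = -q^(3/2) - q^(5/2) - q^(7/2) + q^(15/2)
D3 (bracket -A^-11 + A^-7 - A^-3 + 2A + A^9; 11 crossings at w = +1): V = -q^(-3/2) - 2q^(1/2) + q^(3/2) - q^(5/2) + q^(7/2)
key observation: V(q) takes 3 values over 3 diagrams, fixing the grouping


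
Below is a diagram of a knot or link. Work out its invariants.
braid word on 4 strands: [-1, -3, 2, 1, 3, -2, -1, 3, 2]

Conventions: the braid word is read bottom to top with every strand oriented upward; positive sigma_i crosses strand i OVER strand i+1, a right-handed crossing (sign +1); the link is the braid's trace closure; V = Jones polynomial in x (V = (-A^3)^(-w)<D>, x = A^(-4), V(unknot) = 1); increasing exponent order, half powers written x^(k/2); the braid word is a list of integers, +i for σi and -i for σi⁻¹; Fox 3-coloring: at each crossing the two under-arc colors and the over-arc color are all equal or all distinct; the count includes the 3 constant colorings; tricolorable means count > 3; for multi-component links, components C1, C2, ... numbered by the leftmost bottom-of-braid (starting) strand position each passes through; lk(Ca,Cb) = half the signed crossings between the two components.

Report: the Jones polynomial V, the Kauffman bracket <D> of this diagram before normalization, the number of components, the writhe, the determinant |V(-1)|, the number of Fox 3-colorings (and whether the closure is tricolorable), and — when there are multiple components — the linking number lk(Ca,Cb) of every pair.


V = x^-2 - x^-1 + 2 - 2x + x^2 - x^3 + x^4
<D> = -A^-13 + A^-9 - A^-5 + 2A^-1 - 2A^3 + A^7 - A^11 (w = +1)
1 component over 9 crossings, w = +1
9 Fox colorings among 3^9, |V(-1)| = 9: tricolorable
why: w = +1 shifts under R1 moves; the (-A^3)^(-1) factor cancels that in V


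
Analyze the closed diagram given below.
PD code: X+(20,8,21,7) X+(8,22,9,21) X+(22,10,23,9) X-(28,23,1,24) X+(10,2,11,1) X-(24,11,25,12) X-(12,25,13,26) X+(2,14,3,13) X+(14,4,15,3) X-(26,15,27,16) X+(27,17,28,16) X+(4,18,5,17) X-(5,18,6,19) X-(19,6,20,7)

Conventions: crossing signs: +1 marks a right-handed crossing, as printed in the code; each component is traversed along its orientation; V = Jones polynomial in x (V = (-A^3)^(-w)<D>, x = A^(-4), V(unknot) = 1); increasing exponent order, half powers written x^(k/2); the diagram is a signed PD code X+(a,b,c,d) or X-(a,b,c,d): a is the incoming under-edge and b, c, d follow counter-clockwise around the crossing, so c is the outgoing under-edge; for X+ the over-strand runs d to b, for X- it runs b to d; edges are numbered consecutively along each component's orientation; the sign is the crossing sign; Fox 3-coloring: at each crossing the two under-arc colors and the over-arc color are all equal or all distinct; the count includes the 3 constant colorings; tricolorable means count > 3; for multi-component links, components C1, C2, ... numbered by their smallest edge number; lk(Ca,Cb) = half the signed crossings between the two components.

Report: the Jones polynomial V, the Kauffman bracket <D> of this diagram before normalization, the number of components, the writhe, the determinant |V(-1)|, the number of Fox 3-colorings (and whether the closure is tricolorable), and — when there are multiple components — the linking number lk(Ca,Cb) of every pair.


V = -x^-2 + 2x^-1 - 2 + 4x - 4x^2 + 4x^3 - 3x^4 + 2x^5 - x^6
<D> = -A^-18 + 2A^-14 - 3A^-10 + 4A^-6 - 4A^-2 + 4A^2 - 2A^6 + 2A^10 - A^14 (w = +2)
1 component over 14 crossings, w = +2
3 Fox colorings among 3^14, |V(-1)| = 23: not tricolorable
why: V spans 8 powers of x: at least 8 crossings in any diagram


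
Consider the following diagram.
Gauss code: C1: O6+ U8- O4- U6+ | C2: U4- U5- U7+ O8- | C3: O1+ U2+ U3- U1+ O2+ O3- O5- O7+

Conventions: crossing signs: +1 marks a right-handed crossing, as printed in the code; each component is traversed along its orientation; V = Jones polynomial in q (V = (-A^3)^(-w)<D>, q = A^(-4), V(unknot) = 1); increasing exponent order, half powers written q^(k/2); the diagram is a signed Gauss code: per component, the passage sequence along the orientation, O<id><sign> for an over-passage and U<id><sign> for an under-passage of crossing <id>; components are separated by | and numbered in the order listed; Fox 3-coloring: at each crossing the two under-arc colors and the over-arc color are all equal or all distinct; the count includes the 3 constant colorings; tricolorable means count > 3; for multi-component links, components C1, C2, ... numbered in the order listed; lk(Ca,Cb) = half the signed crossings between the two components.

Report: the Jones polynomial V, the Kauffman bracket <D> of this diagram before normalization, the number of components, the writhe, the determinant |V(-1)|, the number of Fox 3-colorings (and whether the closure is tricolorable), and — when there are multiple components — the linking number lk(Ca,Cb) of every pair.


V(q) = q^-3 + q^-2 + q^-1 + 1
bracket: 1 + A^4 + A^8 + A^12, w = 0
3 components, writhe 0, over 8 crossings
lk(C1,C2) = -1
linking number lk(C1,C3) = 0
lk(C2,C3): 0
det 0, colorings 9 of 3^8 — tricolorable
observation: w = 0 shifts under R1 moves; the (-A^3)^(0) factor cancels that in V


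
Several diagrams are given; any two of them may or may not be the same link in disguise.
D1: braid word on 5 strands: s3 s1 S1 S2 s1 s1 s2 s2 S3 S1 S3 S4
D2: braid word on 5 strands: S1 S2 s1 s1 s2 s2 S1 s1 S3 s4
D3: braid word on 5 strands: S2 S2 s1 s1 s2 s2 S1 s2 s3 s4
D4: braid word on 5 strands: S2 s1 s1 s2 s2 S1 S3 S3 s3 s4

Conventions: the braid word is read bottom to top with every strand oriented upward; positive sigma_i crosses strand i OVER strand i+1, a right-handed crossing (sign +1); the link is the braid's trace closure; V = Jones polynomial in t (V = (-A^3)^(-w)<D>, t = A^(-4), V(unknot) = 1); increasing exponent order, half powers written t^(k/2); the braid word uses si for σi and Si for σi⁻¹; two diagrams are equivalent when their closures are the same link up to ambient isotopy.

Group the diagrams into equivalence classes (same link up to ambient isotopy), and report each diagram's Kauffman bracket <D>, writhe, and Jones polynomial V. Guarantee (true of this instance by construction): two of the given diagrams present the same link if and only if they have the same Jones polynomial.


classes: {D1, D2, D3, D4}
V(D1) = t + t^3 - t^4  [12 crossings, <D> = -A^-16 + A^-12 + A^-4, w = 0]
D2 (bracket -A^-10 + A^-6 + A^2; 10 crossings at w = +2): V = t + t^3 - t^4
V(D3) = t + t^3 - t^4  [10 crossings, <D> = -A^-4 + 1 + A^8, w = +4]
D4 (bracket -A^-10 + A^-6 + A^2; 10 crossings at w = +2): V = t + t^3 - t^4
insight: all 4 diagrams share one V(t), hence one class


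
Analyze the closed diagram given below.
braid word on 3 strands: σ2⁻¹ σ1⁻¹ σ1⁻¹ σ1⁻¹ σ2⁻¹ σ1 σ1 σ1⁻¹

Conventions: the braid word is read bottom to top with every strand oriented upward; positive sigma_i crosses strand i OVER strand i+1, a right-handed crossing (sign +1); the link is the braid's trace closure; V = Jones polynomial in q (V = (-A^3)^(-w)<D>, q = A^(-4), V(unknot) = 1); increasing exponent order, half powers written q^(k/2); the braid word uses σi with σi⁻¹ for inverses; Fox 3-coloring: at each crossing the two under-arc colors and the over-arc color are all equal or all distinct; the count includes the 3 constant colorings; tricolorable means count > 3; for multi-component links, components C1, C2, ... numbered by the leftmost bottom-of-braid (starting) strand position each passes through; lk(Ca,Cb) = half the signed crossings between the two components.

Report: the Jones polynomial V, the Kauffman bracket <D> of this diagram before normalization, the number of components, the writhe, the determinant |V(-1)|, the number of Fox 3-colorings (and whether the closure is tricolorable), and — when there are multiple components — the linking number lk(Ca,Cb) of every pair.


Jones polynomial: V(q) = -q^-6 + q^-5 - q^-4 + 2q^-3 - q^-2 + q^-1
<D> = A^-8 - A^-4 + 2 - A^4 + A^8 - A^12; writhe -4
components 1, writhe -4 (8 crossings)
3-colorings: 3 of 3^8, det 7 — not tricolorable
note: the span of V is 5, forcing >= 5 crossings in any diagram


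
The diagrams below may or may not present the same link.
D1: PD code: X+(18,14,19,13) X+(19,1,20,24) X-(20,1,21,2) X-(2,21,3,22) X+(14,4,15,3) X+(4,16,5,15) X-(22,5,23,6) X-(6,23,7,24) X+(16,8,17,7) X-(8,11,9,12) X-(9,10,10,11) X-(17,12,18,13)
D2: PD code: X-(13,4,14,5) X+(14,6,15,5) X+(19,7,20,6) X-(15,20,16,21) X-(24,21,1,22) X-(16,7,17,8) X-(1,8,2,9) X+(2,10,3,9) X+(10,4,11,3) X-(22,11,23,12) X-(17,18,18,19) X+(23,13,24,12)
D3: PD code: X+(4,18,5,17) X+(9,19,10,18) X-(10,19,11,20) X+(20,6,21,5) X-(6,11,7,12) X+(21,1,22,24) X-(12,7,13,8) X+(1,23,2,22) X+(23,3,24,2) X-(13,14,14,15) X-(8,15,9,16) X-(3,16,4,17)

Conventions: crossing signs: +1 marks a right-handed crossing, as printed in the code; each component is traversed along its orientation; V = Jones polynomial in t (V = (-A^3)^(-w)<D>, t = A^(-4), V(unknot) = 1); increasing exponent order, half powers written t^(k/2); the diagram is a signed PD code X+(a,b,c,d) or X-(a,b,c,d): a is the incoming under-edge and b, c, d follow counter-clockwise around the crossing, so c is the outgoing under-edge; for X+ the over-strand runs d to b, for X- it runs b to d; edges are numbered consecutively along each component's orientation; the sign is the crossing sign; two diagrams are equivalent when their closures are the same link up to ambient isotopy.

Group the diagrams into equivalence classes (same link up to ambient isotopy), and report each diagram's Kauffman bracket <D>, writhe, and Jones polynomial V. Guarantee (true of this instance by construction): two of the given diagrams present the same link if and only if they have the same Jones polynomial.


classes: {D1} | {D2} | {D3}
V(D1) = -t^-3 + 2t^-2 - 2t^-1 + 3 - 2t + 2t^2 - t^3  [12 crossings, <D> = -A^-18 + 2A^-14 - 2A^-10 + 3A^-6 - 2A^-2 + 2A^2 - A^6, w = -2]
V(D2) = 1  (w -2, c 12, <D> = A^-6)
V(D3) = -t^-3 + t^-2 - t^-1 + 3 - t + t^2 - t^3  [12 crossings, <D> = -A^-12 + A^-8 - A^-4 + 3 - A^4 + A^8 - A^12, w = 0]
note: comparing 3 Jones polynomials yields 3 groups


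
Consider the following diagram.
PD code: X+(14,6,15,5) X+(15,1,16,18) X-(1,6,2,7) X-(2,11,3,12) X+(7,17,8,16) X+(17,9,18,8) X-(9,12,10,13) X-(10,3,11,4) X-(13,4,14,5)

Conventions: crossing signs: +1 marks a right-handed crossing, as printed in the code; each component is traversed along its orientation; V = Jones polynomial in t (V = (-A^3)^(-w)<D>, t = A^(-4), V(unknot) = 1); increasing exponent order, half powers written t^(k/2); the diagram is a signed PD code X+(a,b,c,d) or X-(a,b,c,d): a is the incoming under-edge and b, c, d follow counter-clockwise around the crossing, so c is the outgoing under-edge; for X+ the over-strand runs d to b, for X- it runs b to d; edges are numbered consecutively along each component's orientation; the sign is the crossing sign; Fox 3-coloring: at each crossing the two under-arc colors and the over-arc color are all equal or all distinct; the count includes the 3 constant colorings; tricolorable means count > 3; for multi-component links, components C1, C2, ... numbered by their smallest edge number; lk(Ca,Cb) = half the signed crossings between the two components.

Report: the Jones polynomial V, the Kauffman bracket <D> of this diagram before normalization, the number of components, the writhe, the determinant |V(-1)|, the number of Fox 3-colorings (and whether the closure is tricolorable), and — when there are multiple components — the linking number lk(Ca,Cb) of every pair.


V = -t^-3 + 2t^-2 - 2t^-1 + 3 - 2t + 2t^2 - t^3
<D> = A^-15 - 2A^-11 + 2A^-7 - 3A^-3 + 2A - 2A^5 + A^9 (w = -1)
1 component over 9 crossings, w = -1
3 Fox colorings among 3^9, |V(-1)| = 13: not tricolorable
why: V spans 6 powers of t: at least 6 crossings in any diagram


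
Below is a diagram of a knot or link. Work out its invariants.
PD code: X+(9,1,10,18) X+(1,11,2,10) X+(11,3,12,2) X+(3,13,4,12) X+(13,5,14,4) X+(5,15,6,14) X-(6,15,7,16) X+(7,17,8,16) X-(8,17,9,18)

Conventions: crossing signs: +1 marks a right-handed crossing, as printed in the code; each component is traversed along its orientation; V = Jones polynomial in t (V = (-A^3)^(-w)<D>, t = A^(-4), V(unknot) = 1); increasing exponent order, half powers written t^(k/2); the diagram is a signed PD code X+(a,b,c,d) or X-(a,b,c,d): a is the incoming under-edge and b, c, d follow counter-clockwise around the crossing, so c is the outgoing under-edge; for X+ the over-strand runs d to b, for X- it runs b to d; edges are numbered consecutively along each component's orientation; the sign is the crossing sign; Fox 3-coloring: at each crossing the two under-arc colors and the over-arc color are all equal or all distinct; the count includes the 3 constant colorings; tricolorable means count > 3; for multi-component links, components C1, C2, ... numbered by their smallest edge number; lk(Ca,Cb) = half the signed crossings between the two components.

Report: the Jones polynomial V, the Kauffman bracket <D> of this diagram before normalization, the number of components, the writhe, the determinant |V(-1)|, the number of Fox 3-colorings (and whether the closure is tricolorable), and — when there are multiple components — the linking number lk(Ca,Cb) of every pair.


V(t) = t^2 + t^4 - t^5 + t^6 - t^7
bracket: A^-13 - A^-9 + A^-5 - A^-1 - A^7, w = +5
1 component, writhe +5, over 9 crossings
det 5, colorings 3 of 3^9 — not tricolorable
observation: the span of V is 5, forcing >= 5 crossings in any diagram


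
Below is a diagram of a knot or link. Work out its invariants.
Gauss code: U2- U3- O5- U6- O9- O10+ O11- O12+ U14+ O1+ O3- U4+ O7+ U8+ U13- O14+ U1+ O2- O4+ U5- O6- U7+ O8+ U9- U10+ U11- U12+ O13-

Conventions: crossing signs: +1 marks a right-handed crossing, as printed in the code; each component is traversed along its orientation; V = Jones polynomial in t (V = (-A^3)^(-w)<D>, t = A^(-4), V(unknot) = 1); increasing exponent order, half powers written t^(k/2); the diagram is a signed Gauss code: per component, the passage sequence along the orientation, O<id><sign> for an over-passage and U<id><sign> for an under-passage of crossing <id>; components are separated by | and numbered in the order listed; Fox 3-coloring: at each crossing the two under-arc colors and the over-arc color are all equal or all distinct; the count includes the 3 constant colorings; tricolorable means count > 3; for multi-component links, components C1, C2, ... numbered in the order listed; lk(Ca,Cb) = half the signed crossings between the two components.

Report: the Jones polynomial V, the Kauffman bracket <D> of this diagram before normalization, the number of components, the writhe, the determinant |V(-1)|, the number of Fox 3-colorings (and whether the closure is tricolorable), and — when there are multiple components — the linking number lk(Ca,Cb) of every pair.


Jones polynomial: V(t) = -t^-3 + t^-2 - t^-1 + 3 - t + t^2 - t^3
<D> = -A^-12 + A^-8 - A^-4 + 3 - A^4 + A^8 - A^12; writhe 0
components 1, writhe 0 (14 crossings)
3-colorings: 27 of 3^14, det 9 — tricolorable
note: det 9 = |V(-1)|; divisible by 3, so tricolorable


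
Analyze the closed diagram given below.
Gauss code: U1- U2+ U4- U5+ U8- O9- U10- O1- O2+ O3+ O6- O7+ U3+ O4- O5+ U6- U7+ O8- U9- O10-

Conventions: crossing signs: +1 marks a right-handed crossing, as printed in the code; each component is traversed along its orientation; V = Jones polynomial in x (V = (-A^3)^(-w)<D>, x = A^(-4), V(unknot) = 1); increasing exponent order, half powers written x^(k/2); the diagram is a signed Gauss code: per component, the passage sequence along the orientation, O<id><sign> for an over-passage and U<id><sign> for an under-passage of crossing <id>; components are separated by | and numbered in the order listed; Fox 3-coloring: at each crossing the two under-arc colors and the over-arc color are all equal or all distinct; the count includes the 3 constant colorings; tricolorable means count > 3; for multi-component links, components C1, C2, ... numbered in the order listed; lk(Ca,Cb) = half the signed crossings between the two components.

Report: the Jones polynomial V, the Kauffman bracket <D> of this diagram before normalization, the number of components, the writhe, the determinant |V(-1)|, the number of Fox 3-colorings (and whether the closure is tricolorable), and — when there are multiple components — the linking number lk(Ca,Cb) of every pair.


V = -x^-4 + x^-3 + x^-1
<D> = A^-2 + A^6 - A^10 (w = -2)
1 component over 10 crossings, w = -2
9 Fox colorings among 3^10, |V(-1)| = 3: tricolorable
why: w = -2 (over 10 crossings) is diagram-only; (-A^3)^(2) removes it from V


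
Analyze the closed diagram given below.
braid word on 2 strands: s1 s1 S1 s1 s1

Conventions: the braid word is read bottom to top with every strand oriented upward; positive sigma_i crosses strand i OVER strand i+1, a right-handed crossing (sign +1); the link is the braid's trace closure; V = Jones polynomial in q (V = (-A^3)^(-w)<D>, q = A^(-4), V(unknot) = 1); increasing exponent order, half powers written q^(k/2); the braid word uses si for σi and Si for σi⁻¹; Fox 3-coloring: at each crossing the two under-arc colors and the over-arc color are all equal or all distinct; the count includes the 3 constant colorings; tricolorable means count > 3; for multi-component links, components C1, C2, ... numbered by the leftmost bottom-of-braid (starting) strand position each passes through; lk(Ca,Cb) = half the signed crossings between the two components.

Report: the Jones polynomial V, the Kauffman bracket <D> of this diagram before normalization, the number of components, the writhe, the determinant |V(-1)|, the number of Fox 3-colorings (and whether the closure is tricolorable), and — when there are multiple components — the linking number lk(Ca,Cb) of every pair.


Jones polynomial: V(q) = q + q^3 - q^4
<D> = A^-7 - A^-3 - A^5; writhe +3
components 1, writhe +3 (5 crossings)
3-colorings: 9 of 3^5, det 3 — tricolorable
note: V spans 3 powers of q: at least 3 crossings in any diagram


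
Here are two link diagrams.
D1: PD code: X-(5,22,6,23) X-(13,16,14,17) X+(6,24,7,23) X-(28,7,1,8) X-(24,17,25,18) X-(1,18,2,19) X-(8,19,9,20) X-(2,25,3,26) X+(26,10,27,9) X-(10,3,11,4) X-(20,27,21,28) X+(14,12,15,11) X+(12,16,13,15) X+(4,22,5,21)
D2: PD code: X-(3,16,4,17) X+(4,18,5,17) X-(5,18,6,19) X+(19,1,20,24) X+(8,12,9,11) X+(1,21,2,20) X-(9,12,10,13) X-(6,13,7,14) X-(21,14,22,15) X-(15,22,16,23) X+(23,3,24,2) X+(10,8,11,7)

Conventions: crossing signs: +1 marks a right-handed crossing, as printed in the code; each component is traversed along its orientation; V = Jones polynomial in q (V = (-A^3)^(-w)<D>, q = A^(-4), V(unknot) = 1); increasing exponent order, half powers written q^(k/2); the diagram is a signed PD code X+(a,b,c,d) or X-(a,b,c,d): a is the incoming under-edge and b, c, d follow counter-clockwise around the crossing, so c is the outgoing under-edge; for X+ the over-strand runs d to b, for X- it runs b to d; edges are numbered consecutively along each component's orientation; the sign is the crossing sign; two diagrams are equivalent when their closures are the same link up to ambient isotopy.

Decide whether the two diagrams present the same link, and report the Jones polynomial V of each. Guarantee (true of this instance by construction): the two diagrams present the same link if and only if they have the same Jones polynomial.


same link: no
V(D1) = q^-7 - 2q^-6 + 2q^-5 - 3q^-4 + 3q^-3 - 2q^-2 + 2q^-1  [14 crossings, <D> = 2A^-8 - 2A^-4 + 3 - 3A^4 + 2A^8 - 2A^12 + A^16, w = -4]
V(D2) = -q^-3 + 2q^-2 - 2q^-1 + 3 - 2q + 2q^2 - q^3  [12 crossings, <D> = -A^-12 + 2A^-8 - 2A^-4 + 3 - 2A^4 + 2A^8 - A^12, w = 0]
insight: 2 classes among 2 diagrams; unequal V(q) rules out equality


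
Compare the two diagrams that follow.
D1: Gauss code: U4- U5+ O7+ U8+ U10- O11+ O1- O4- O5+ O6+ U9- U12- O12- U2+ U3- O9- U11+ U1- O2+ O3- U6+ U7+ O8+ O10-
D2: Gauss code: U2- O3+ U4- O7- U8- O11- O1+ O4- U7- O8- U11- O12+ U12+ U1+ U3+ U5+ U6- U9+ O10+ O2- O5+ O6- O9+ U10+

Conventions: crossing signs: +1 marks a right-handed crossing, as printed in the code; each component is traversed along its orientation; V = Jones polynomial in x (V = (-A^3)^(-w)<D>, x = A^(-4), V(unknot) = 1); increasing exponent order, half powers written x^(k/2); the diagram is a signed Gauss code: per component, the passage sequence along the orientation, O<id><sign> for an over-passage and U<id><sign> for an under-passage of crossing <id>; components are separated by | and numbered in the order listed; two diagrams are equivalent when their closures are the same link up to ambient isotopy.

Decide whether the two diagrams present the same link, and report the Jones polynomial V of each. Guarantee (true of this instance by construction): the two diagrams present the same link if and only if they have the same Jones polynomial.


equivalent: no
V(D1) = 1  (w 0, c 12, <D> = 1)
V(D2) = -x^-4 + x^-3 + x^-1  [12 crossings, <D> = A^4 + A^12 - A^16, w = 0]
key observation: comparing 2 Jones polynomials yields 2 groups


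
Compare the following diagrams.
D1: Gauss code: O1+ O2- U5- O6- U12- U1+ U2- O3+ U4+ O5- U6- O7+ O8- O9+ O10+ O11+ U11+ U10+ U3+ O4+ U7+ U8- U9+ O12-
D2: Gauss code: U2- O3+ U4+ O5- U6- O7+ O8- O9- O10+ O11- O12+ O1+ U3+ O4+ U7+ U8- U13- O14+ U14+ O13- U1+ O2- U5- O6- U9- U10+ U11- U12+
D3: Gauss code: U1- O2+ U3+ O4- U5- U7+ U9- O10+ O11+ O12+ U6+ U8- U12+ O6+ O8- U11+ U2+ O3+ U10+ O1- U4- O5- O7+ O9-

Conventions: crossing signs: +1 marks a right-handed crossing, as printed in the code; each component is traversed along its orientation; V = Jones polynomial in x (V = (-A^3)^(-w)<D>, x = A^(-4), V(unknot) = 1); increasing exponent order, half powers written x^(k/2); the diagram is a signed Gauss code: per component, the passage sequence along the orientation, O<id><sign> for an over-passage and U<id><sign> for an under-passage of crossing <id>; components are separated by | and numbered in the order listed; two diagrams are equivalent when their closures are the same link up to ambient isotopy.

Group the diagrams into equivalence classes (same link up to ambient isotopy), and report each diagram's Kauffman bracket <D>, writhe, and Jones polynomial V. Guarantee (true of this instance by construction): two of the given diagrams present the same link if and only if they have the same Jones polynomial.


equivalence classes: {D1, D2, D3}
D1 (bracket -A^-6 + 2A^-2 - 2A^2 + 3A^6 - 2A^10 + 2A^14 - A^18; 12 crossings at w = +2): V = -x^-3 + 2x^-2 - 2x^-1 + 3 - 2x + 2x^2 - x^3
V(D2) = -x^-3 + 2x^-2 - 2x^-1 + 3 - 2x + 2x^2 - x^3  [14 crossings, <D> = -A^-12 + 2A^-8 - 2A^-4 + 3 - 2A^4 + 2A^8 - A^12, w = 0]
D3 (bracket -A^-6 + 2A^-2 - 2A^2 + 3A^6 - 2A^10 + 2A^14 - A^18; 12 crossings at w = +2): V = -x^-3 + 2x^-2 - 2x^-1 + 3 - 2x + 2x^2 - x^3
key observation: all 3 diagrams share one V(x), hence one class


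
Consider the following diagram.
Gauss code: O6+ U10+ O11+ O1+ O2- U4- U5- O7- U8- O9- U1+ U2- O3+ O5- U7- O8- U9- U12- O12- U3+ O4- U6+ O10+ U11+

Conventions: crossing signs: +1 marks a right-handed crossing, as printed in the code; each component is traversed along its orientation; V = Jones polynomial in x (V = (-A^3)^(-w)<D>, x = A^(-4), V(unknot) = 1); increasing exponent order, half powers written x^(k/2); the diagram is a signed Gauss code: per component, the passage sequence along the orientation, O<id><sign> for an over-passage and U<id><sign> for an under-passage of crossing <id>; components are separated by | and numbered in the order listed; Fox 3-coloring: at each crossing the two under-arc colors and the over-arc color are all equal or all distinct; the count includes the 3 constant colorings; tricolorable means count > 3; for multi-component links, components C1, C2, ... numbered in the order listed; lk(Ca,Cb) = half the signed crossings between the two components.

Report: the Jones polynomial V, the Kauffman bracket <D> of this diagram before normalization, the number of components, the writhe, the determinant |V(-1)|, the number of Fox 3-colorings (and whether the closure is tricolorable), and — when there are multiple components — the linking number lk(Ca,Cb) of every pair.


V = -x^-3 + x^-2 - x^-1 + 3 - x + x^2 - x^3
<D> = -A^-18 + A^-14 - A^-10 + 3A^-6 - A^-2 + A^2 - A^6 (w = -2)
1 component over 12 crossings, w = -2
27 Fox colorings among 3^12, |V(-1)| = 9: tricolorable
why: det 9 = |V(-1)|; divisible by 3, so tricolorable


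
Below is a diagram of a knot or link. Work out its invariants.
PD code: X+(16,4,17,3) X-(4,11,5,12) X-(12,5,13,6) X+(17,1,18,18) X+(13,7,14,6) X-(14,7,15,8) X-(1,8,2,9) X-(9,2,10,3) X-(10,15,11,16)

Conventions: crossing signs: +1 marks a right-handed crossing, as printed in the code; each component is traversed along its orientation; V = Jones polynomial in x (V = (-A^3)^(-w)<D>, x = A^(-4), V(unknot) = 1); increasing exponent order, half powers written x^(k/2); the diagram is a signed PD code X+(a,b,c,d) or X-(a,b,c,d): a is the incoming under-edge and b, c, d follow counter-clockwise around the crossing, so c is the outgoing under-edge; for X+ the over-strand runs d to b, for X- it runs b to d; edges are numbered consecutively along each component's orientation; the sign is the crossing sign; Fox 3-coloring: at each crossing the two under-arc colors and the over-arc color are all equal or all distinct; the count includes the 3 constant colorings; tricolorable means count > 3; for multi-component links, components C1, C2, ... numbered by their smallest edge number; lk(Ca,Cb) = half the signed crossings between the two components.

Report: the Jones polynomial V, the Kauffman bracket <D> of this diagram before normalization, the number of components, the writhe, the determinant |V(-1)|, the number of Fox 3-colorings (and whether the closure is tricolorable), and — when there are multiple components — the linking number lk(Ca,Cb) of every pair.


Jones polynomial: V(x) = -x^-6 + x^-5 - x^-4 + 2x^-3 - x^-2 + x^-1
<D> = -A^-5 + A^-1 - 2A^3 + A^7 - A^11 + A^15; writhe -3
components 1, writhe -3 (9 crossings)
3-colorings: 3 of 3^9, det 7 — not tricolorable
note: the span of V is 5, forcing >= 5 crossings in any diagram


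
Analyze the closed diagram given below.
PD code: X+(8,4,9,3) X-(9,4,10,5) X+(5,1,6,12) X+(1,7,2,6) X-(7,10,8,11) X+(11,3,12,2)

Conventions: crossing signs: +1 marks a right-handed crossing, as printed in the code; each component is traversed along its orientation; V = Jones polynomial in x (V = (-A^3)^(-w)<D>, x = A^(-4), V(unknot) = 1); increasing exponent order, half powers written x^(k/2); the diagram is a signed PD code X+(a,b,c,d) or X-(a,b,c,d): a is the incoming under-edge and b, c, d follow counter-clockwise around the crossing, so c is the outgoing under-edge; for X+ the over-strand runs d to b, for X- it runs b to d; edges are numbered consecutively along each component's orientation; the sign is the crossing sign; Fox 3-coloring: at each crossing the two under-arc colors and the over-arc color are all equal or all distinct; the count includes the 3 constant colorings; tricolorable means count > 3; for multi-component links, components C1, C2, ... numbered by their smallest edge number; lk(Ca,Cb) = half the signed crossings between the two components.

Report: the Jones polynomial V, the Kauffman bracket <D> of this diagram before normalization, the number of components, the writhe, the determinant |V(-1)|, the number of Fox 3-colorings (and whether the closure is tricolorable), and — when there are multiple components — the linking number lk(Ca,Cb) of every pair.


V(x) = x + x^3 - x^4
bracket: -A^-10 + A^-6 + A^2, w = +2
1 component, writhe +2, over 6 crossings
det 3, colorings 9 of 3^6 — tricolorable
observation: det 3 = |V(-1)|; divisible by 3, so tricolorable
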